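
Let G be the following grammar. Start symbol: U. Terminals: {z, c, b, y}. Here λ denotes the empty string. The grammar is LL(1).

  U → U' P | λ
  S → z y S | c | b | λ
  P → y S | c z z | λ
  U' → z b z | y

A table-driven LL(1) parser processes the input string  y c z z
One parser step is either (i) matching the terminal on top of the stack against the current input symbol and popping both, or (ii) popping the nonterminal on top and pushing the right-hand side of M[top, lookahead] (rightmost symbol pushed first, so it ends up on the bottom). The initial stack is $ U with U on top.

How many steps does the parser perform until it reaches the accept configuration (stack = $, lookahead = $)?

     Stack    Input      Action
  1  $ U      y c z z $  expand U → U' P
  2  $ P U'   y c z z $  expand U' → y
  3  $ P y    y c z z $  match y
  4  $ P      c z z $    expand P → c z z
  5  $ z z c  c z z $    match c
  6  $ z z    z z $      match z
  7  $ z      z $        match z
Accept reached after 7 steps.

7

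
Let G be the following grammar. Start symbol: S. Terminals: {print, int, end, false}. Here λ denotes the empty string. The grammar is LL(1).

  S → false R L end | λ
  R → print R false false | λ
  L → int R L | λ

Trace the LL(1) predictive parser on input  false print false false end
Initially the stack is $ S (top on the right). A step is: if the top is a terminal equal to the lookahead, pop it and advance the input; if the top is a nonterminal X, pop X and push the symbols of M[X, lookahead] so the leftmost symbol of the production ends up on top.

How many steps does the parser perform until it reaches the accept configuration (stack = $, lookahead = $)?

9

step 1: stack=$ S  input=false print false false end $  — expand S → false R L end
step 2: stack=$ end L R false  input=false print false false end $  — match false
step 3: stack=$ end L R  input=print false false end $  — expand R → print R false false
step 4: stack=$ end L false false R print  input=print false false end $  — match print
step 5: stack=$ end L false false R  input=false false end $  — expand R → λ
step 6: stack=$ end L false false  input=false false end $  — match false
step 7: stack=$ end L false  input=false end $  — match false
step 8: stack=$ end L  input=end $  — expand L → λ
step 9: stack=$ end  input=end $  — match end
Accept reached after 9 steps.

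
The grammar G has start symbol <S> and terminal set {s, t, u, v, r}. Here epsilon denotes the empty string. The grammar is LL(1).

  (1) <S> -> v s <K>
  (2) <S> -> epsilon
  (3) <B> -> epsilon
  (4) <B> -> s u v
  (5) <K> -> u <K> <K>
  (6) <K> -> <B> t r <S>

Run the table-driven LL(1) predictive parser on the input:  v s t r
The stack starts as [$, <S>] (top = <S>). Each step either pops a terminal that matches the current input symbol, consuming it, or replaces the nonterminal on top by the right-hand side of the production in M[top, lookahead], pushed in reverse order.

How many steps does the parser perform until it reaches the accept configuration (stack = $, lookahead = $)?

8

step 1: stack=$ <S>  input=v s t r $  — expand <S> -> v s <K>
step 2: stack=$ <K> s v  input=v s t r $  — match v
step 3: stack=$ <K> s  input=s t r $  — match s
step 4: stack=$ <K>  input=t r $  — expand <K> -> <B> t r <S>
step 5: stack=$ <S> r t <B>  input=t r $  — expand <B> -> epsilon
step 6: stack=$ <S> r t  input=t r $  — match t
step 7: stack=$ <S> r  input=r $  — match r
step 8: stack=$ <S>  input=$  — expand <S> -> epsilon
Accept reached after 8 steps.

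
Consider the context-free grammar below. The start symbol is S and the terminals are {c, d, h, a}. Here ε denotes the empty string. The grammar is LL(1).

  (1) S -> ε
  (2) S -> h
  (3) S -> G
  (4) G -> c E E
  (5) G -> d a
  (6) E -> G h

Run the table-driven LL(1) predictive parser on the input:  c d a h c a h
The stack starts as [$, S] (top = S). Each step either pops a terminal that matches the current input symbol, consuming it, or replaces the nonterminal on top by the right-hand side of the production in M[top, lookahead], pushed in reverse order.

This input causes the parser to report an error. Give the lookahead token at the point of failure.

a

step 1: stack=$ S  input=c d a h c a h $  — expand S -> G
step 2: stack=$ G  input=c d a h c a h $  — expand G -> c E E
step 3: stack=$ E E c  input=c d a h c a h $  — match c
step 4: stack=$ E E  input=d a h c a h $  — expand E -> G h
step 5: stack=$ E h G  input=d a h c a h $  — expand G -> d a
step 6: stack=$ E h a d  input=d a h c a h $  — match d
step 7: stack=$ E h a  input=a h c a h $  — match a
step 8: stack=$ E h  input=h c a h $  — match h
step 9: stack=$ E  input=c a h $  — expand E -> G h
step 10: stack=$ h G  input=c a h $  — expand G -> c E E
step 11: stack=$ h E E c  input=c a h $  — match c
step 12: stack=$ h E E  input=a h $  — error: M[E, a] is empty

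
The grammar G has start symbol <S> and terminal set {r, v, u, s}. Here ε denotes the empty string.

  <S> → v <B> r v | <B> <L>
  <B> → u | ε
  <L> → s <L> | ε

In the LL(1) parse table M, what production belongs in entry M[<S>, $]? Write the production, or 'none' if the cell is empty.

<S> → <B> <L>

FIRST(<B>) = {ε, u}
FIRST(<L>) = {ε, s}
FIRST(<S>) = {ε, s, u, v}  (via <B> <L>)
FOLLOW(<S>) includes $ since <S> is the start symbol.
FOLLOW(<S>): <S> appears on no right-hand side. Thus FOLLOW(<S>) = {$}.
For <S> → v <B> r v: FIRST(v <B> r v) = {v}, so it goes in M[<S>, t] for t ∈ {v}.
For <S> → <B> <L>: FIRST(<B> <L>) = {ε, s, u}, so it goes in M[<S>, t] for t ∈ {s, u}; since ε ∈ FIRST, also for every t ∈ FOLLOW(<S>) = {$}.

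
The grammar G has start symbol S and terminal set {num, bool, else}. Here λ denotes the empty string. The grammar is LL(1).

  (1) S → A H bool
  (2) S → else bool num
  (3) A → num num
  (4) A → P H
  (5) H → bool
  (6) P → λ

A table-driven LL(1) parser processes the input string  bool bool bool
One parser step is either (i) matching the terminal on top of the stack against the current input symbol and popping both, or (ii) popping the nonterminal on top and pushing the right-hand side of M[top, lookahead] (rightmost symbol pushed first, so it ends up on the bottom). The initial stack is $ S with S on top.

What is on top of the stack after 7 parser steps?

     Stack          Input             Action
  1  $ S            bool bool bool $  expand S → A H bool
  2  $ bool H A     bool bool bool $  expand A → P H
  3  $ bool H H P   bool bool bool $  expand P → λ
  4  $ bool H H     bool bool bool $  expand H → bool
  5  $ bool H bool  bool bool bool $  match bool
  6  $ bool H       bool bool $       expand H → bool
  7  $ bool bool    bool bool $       match bool
Stack after step 7: $ bool (top = bool).

bool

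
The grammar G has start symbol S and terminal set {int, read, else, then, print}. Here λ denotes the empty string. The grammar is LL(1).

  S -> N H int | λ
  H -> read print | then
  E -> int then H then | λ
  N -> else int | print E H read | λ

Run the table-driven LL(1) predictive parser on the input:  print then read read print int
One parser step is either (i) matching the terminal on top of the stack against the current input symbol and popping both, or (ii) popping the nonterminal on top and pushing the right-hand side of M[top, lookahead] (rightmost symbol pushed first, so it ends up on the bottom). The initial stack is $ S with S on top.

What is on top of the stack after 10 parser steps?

step 1: stack=$ S  input=print then read read print int $  — expand S -> N H int
step 2: stack=$ int H N  input=print then read read print int $  — expand N -> print E H read
step 3: stack=$ int H read H E print  input=print then read read print int $  — match print
step 4: stack=$ int H read H E  input=then read read print int $  — expand E -> λ
step 5: stack=$ int H read H  input=then read read print int $  — expand H -> then
step 6: stack=$ int H read then  input=then read read print int $  — match then
step 7: stack=$ int H read  input=read read print int $  — match read
step 8: stack=$ int H  input=read print int $  — expand H -> read print
step 9: stack=$ int print read  input=read print int $  — match read
step 10: stack=$ int print  input=print int $  — match print
Stack after step 10: $ int (top = int).

int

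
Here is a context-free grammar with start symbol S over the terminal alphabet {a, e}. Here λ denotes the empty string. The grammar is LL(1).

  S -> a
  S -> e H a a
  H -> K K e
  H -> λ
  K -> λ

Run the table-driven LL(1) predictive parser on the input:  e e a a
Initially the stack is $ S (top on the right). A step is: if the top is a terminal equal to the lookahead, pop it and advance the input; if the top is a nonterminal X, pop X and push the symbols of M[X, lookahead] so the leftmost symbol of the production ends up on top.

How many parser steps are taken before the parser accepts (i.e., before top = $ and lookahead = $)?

step 1: stack=$ S  input=e e a a $  — expand S -> e H a a
step 2: stack=$ a a H e  input=e e a a $  — match e
step 3: stack=$ a a H  input=e a a $  — expand H -> K K e
step 4: stack=$ a a e K K  input=e a a $  — expand K -> λ
step 5: stack=$ a a e K  input=e a a $  — expand K -> λ
step 6: stack=$ a a e  input=e a a $  — match e
step 7: stack=$ a a  input=a a $  — match a
step 8: stack=$ a  input=a $  — match a
Accept reached after 8 steps.

8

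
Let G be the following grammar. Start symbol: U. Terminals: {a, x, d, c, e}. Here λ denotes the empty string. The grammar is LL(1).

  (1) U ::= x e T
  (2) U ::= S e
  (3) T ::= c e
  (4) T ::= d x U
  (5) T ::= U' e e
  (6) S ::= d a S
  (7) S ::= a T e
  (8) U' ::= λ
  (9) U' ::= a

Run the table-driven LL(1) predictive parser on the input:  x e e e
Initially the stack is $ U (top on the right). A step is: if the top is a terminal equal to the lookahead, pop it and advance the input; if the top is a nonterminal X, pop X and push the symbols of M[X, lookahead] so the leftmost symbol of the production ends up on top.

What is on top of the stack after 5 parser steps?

e

step 1: stack=$ U  input=x e e e $  — expand U ::= x e T
step 2: stack=$ T e x  input=x e e e $  — match x
step 3: stack=$ T e  input=e e e $  — match e
step 4: stack=$ T  input=e e $  — expand T ::= U' e e
step 5: stack=$ e e U'  input=e e $  — expand U' ::= λ
Stack after step 5: $ e e (top = e).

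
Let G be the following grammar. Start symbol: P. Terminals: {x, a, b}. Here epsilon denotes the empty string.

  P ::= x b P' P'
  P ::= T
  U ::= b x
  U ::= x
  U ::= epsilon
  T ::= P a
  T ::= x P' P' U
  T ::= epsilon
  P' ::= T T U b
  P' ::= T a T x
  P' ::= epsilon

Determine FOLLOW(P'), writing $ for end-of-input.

{$, a, b, x}

FIRST(U): from U::=b x we get {b}; from U::=x we get {x}; from U::=epsilon we get {epsilon}. So FIRST(U) = {epsilon, b, x}.
FIRST(P): from P::=x b P' P' we get {x}; from P::=T we get {epsilon, a, x}. So FIRST(P) = {epsilon, a, x}.
FIRST(T): from T::=P a we get {a, x}; from T::=x P' P' U we get {x}; from T::=epsilon we get {epsilon}. So FIRST(T) = {epsilon, a, x}.
FIRST(P'): from P'::=T T U b we get {a, b, x}; from P'::=T a T x we get {a, x}; from P'::=epsilon we get {epsilon}. So FIRST(P') = {epsilon, a, b, x}.
FOLLOW(P) includes $ since P is the start symbol.
FOLLOW(P): in T::=P a, P is followed by a with FIRST {a}. Thus FOLLOW(P) = {$, a}.
FOLLOW(T): in P::=T, the suffix after T is empty, so FOLLOW(T) ⊇ FOLLOW(P) = {$, a}; in P'::=T T U b (occurrence 1), T is followed by T U b with FIRST {a, b, x}; in P'::=T T U b (occurrence 2), T is followed by U b with FIRST {b, x}; in P'::=T a T x (occurrence 1), T is followed by a T x with FIRST {a}; in P'::=T a T x (occurrence 2), T is followed by x with FIRST {x}. Thus FOLLOW(T) = {$, a, b, x}.
FOLLOW(U): in T::=x P' P' U, the suffix after U is empty, so FOLLOW(U) ⊇ FOLLOW(T) = {$, a, b, x}; in P'::=T T U b, U is followed by b with FIRST {b}. Thus FOLLOW(U) = {$, a, b, x}.
FOLLOW(P'): in P::=x b P' P' (occurrence 1), P' is followed by P' with FIRST {epsilon, a, b, x}; in P::=x b P' P' (occurrence 1), the suffix after P' is nullable, so FOLLOW(P') ⊇ FOLLOW(P) = {$, a}; in P::=x b P' P' (occurrence 2), the suffix after P' is empty, so FOLLOW(P') ⊇ FOLLOW(P) = {$, a}; in T::=x P' P' U (occurrence 1), P' is followed by P' U with FIRST {epsilon, a, b, x}; in T::=x P' P' U (occurrence 1), the suffix after P' is nullable, so FOLLOW(P') ⊇ FOLLOW(T) = {$, a, b, x}; in T::=x P' P' U (occurrence 2), P' is followed by U with FIRST {epsilon, b, x}; in T::=x P' P' U (occurrence 2), the suffix after P' is nullable, so FOLLOW(P') ⊇ FOLLOW(T) = {$, a, b, x}. Thus FOLLOW(P') = {$, a, b, x}.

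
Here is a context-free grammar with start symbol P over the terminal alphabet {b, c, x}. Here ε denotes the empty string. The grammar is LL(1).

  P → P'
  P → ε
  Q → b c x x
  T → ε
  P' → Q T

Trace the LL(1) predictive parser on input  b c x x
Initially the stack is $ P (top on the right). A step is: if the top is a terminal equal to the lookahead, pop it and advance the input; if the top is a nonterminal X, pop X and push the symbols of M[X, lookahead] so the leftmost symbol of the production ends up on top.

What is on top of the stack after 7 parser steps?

T

     Stack        Input      Action
  1  $ P          b c x x $  expand P → P'
  2  $ P'         b c x x $  expand P' → Q T
  3  $ T Q        b c x x $  expand Q → b c x x
  4  $ T x x c b  b c x x $  match b
  5  $ T x x c    c x x $    match c
  6  $ T x x      x x $      match x
  7  $ T x        x $        match x
Stack after step 7: $ T (top = T).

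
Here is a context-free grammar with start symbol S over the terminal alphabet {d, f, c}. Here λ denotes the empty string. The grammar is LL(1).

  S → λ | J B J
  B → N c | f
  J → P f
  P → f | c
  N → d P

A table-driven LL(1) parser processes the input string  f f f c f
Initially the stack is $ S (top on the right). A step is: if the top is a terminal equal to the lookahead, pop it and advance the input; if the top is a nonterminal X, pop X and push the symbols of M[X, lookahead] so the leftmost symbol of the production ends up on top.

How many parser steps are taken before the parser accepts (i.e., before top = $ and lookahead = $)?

11

step 1: stack=$ S  input=f f f c f $  — expand S → J B J
step 2: stack=$ J B J  input=f f f c f $  — expand J → P f
step 3: stack=$ J B f P  input=f f f c f $  — expand P → f
step 4: stack=$ J B f f  input=f f f c f $  — match f
step 5: stack=$ J B f  input=f f c f $  — match f
step 6: stack=$ J B  input=f c f $  — expand B → f
step 7: stack=$ J f  input=f c f $  — match f
step 8: stack=$ J  input=c f $  — expand J → P f
step 9: stack=$ f P  input=c f $  — expand P → c
step 10: stack=$ f c  input=c f $  — match c
step 11: stack=$ f  input=f $  — match f
Accept reached after 11 steps.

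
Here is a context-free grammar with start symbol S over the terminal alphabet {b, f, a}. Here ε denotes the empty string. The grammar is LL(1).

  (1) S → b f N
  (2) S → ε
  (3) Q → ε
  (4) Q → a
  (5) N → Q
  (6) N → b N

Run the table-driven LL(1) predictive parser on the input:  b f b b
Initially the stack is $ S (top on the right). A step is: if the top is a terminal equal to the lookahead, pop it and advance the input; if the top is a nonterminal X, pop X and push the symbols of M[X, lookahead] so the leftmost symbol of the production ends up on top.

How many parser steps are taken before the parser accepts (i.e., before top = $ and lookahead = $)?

     Stack    Input      Action
  1  $ S      b f b b $  expand S → b f N
  2  $ N f b  b f b b $  match b
  3  $ N f    f b b $    match f
  4  $ N      b b $      expand N → b N
  5  $ N b    b b $      match b
  6  $ N      b $        expand N → b N
  7  $ N b    b $        match b
  8  $ N      $          expand N → Q
  9  $ Q      $          expand Q → ε
Accept reached after 9 steps.

9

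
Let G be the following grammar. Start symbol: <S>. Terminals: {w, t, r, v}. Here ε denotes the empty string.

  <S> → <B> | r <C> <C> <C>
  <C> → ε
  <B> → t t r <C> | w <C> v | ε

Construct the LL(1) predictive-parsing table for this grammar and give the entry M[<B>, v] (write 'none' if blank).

none

FIRST(<C>) = {ε}
FIRST(<B>) = {ε, t, w}
FIRST(<S>) = {ε, r, t, w}  (via <B>)
FOLLOW(<S>) includes $ since <S> is the start symbol.
FOLLOW(<S>): <S> appears on no right-hand side. Thus FOLLOW(<S>) = {$}.
FOLLOW(<B>): in <S>→<B>, the suffix after <B> is empty, so FOLLOW(<B>) ⊇ FOLLOW(<S>) = {$}. Thus FOLLOW(<B>) = {$}.
For <B> → t t r <C>: FIRST(t t r <C>) = {t}, so it goes in M[<B>, t] for t ∈ {t}.
For <B> → w <C> v: FIRST(w <C> v) = {w}, so it goes in M[<B>, t] for t ∈ {w}.
For <B> → ε: FIRST(ε) = {ε}, so it goes in M[<B>, t] for t ∈ {}; since ε ∈ FIRST, also for every t ∈ FOLLOW(<B>) = {$}.
None of these place a production in M[<B>, v].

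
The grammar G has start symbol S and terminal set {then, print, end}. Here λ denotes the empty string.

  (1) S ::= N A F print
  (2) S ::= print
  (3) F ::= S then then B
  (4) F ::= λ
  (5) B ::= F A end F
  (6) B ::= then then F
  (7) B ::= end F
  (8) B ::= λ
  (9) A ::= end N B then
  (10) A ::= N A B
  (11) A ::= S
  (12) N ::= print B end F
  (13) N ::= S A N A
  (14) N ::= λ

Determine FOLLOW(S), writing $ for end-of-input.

FIRST(S): from S::=N A F print we get {end, print}; from S::=print we get {print}. So FIRST(S) = {end, print}.
FIRST(F): from F::=S then then B we get {end, print}; from F::=λ we get {λ}. So FIRST(F) = {λ, end, print}.
FIRST(N): from N::=print B end F we get {print}; from N::=S A N A we get {end, print}; from N::=λ we get {λ}. So FIRST(N) = {λ, end, print}.
FIRST(A): from A::=end N B then we get {end}; from A::=N A B we get {end, print}; from A::=S we get {end, print}. So FIRST(A) = {end, print}.
FIRST(B): from B::=F A end F we get {end, print}; from B::=then then F we get {then}; from B::=end F we get {end}; from B::=λ we get {λ}. So FIRST(B) = {λ, end, print, then}.
FOLLOW(S) includes $ since S is the start symbol.
FOLLOW(N): in S::=N A F print, N is followed by A F print with FIRST {end, print}; in A::=end N B then, N is followed by B then with FIRST {end, print, then}; in A::=N A B, N is followed by A B with FIRST {end, print}; in N::=S A N A, N is followed by A with FIRST {end, print}. Thus FOLLOW(N) = {end, print, then}.
FOLLOW(A): in S::=N A F print, A is followed by F print with FIRST {end, print}; in B::=F A end F, A is followed by end F with FIRST {end}; in A::=N A B, A is followed by B with FIRST {λ, end, print, then}; in A::=N A B, the suffix after A is nullable (adds nothing new); in N::=S A N A (occurrence 1), A is followed by N A with FIRST {end, print}; in N::=S A N A (occurrence 2), the suffix after A is empty, so FOLLOW(A) ⊇ FOLLOW(N) = {end, print, then}. Thus FOLLOW(A) = {end, print, then}.
FOLLOW(S): in F::=S then then B, S is followed by then then B with FIRST {then}; in A::=S, the suffix after S is empty, so FOLLOW(S) ⊇ FOLLOW(A) = {end, print, then}; in N::=S A N A, S is followed by A N A with FIRST {end, print}. Thus FOLLOW(S) = {$, end, print, then}.
FOLLOW(F): in S::=N A F print, F is followed by print with FIRST {print}; in B::=F A end F (occurrence 1), F is followed by A end F with FIRST {end, print}; in B::=F A end F (occurrence 2), the suffix after F is empty, so FOLLOW(F) ⊇ FOLLOW(B) = {end, print, then}; in B::=then then F, the suffix after F is empty, so FOLLOW(F) ⊇ FOLLOW(B) = {end, print, then}; in B::=end F, the suffix after F is empty, so FOLLOW(F) ⊇ FOLLOW(B) = {end, print, then}; in N::=print B end F, the suffix after F is empty, so FOLLOW(F) ⊇ FOLLOW(N) = {end, print, then}. Thus FOLLOW(F) = {end, print, then}.
FOLLOW(B): in F::=S then then B, the suffix after B is empty, so FOLLOW(B) ⊇ FOLLOW(F) = {end, print, then}; in A::=end N B then, B is followed by then with FIRST {then}; in A::=N A B, the suffix after B is empty, so FOLLOW(B) ⊇ FOLLOW(A) = {end, print, then}; in N::=print B end F, B is followed by end F with FIRST {end}. Thus FOLLOW(B) = {end, print, then}.

{$, end, print, then}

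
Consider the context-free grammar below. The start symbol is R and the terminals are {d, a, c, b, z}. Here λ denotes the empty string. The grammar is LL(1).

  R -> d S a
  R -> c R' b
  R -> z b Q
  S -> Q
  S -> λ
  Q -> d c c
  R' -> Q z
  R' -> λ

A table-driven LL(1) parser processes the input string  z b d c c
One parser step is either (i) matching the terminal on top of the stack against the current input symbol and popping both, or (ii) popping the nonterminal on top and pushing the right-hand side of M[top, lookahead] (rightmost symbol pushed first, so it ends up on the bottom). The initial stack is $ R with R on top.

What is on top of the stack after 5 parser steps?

     Stack    Input        Action
  1  $ R      z b d c c $  expand R -> z b Q
  2  $ Q b z  z b d c c $  match z
  3  $ Q b    b d c c $    match b
  4  $ Q      d c c $      expand Q -> d c c
  5  $ c c d  d c c $      match d
Stack after step 5: $ c c (top = c).

c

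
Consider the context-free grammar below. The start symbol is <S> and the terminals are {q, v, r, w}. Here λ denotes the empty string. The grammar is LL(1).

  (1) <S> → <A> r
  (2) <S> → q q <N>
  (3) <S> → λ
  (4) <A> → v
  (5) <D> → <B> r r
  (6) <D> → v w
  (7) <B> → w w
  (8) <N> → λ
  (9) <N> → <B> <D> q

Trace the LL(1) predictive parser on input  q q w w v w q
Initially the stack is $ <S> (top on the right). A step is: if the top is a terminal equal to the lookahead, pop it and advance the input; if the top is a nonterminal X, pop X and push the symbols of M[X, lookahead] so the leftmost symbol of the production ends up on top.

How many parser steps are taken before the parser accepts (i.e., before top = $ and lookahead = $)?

11

step 1: stack=$ <S>  input=q q w w v w q $  — expand <S> → q q <N>
step 2: stack=$ <N> q q  input=q q w w v w q $  — match q
step 3: stack=$ <N> q  input=q w w v w q $  — match q
step 4: stack=$ <N>  input=w w v w q $  — expand <N> → <B> <D> q
step 5: stack=$ q <D> <B>  input=w w v w q $  — expand <B> → w w
step 6: stack=$ q <D> w w  input=w w v w q $  — match w
step 7: stack=$ q <D> w  input=w v w q $  — match w
step 8: stack=$ q <D>  input=v w q $  — expand <D> → v w
step 9: stack=$ q w v  input=v w q $  — match v
step 10: stack=$ q w  input=w q $  — match w
step 11: stack=$ q  input=q $  — match q
Accept reached after 11 steps.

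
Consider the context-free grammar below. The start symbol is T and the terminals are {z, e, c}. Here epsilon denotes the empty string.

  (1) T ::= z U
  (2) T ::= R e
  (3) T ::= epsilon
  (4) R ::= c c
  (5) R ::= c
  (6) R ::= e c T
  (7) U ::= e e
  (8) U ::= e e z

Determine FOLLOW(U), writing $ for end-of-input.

FIRST(R) = {c, e}
FIRST(U) = {e}
FIRST(T) = {epsilon, c, e, z}  (via R e)
FOLLOW(T) includes $ since T is the start symbol.
FOLLOW(R): in T::=R e, R is followed by e with FIRST {e}. Thus FOLLOW(R) = {e}.
FOLLOW(T): in R::=e c T, the suffix after T is empty, so FOLLOW(T) ⊇ FOLLOW(R) = {e}. Thus FOLLOW(T) = {$, e}.
FOLLOW(U): in T::=z U, the suffix after U is empty, so FOLLOW(U) ⊇ FOLLOW(T) = {$, e}. Thus FOLLOW(U) = {$, e}.

{$, e}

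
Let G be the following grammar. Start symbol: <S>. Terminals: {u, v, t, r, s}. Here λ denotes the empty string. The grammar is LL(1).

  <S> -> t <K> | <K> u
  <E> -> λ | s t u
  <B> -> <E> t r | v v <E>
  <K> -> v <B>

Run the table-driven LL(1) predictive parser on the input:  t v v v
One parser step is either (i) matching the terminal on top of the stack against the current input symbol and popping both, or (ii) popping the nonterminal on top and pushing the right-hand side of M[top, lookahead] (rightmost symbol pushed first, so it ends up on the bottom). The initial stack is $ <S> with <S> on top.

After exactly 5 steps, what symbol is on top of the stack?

step 1: stack=$ <S>  input=t v v v $  — expand <S> -> t <K>
step 2: stack=$ <K> t  input=t v v v $  — match t
step 3: stack=$ <K>  input=v v v $  — expand <K> -> v <B>
step 4: stack=$ <B> v  input=v v v $  — match v
step 5: stack=$ <B>  input=v v $  — expand <B> -> v v <E>
Stack after step 5: $ <E> v v (top = v).

v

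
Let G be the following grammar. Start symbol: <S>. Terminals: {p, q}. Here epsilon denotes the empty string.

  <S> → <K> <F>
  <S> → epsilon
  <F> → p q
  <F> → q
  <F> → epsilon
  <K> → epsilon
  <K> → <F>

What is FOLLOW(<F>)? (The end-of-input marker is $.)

{$, p, q}

FIRST(<F>) = {epsilon, p, q}
FIRST(<K>) = {epsilon, p, q}  (via <F>)
FIRST(<S>) = {epsilon, p, q}  (via <K> <F>)
FOLLOW(<S>) includes $ since <S> is the start symbol.
FOLLOW(<S>): <S> appears on no right-hand side. Thus FOLLOW(<S>) = {$}.
FOLLOW(<K>): in <S>→<K> <F>, <K> is followed by <F> with FIRST {epsilon, p, q}; in <S>→<K> <F>, the suffix after <K> is nullable, so FOLLOW(<K>) ⊇ FOLLOW(<S>) = {$}. Thus FOLLOW(<K>) = {$, p, q}.
FOLLOW(<F>): in <S>→<K> <F>, the suffix after <F> is empty, so FOLLOW(<F>) ⊇ FOLLOW(<S>) = {$}; in <K>→<F>, the suffix after <F> is empty, so FOLLOW(<F>) ⊇ FOLLOW(<K>) = {$, p, q}. Thus FOLLOW(<F>) = {$, p, q}.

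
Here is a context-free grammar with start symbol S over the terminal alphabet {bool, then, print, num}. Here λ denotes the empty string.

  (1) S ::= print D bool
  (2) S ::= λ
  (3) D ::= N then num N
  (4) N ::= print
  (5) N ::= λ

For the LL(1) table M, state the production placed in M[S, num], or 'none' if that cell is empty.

none

FIRST(S) = {λ, print}
FIRST(N) = {λ, print}
FIRST(D) = {print, then}  (via N then num N)
FOLLOW(S) includes $ since S is the start symbol.
FOLLOW(S): S appears on no right-hand side. Thus FOLLOW(S) = {$}.
For S ::= print D bool: FIRST(print D bool) = {print}, so it goes in M[S, t] for t ∈ {print}.
For S ::= λ: FIRST(λ) = {λ}, so it goes in M[S, t] for t ∈ {}; since λ ∈ FIRST, also for every t ∈ FOLLOW(S) = {$}.
None of these place a production in M[S, num].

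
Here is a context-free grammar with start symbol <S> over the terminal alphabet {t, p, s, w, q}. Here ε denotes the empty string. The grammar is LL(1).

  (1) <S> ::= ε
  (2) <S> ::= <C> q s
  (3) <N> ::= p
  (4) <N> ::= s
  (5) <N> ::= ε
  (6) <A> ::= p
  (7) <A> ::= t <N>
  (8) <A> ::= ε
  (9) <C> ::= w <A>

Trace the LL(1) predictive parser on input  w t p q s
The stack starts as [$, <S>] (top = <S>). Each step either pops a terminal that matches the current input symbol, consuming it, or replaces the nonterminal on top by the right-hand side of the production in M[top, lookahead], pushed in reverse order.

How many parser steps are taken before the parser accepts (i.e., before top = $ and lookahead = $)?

9

step 1: stack=$ <S>  input=w t p q s $  — expand <S> ::= <C> q s
step 2: stack=$ s q <C>  input=w t p q s $  — expand <C> ::= w <A>
step 3: stack=$ s q <A> w  input=w t p q s $  — match w
step 4: stack=$ s q <A>  input=t p q s $  — expand <A> ::= t <N>
step 5: stack=$ s q <N> t  input=t p q s $  — match t
step 6: stack=$ s q <N>  input=p q s $  — expand <N> ::= p
step 7: stack=$ s q p  input=p q s $  — match p
step 8: stack=$ s q  input=q s $  — match q
step 9: stack=$ s  input=s $  — match s
Accept reached after 9 steps.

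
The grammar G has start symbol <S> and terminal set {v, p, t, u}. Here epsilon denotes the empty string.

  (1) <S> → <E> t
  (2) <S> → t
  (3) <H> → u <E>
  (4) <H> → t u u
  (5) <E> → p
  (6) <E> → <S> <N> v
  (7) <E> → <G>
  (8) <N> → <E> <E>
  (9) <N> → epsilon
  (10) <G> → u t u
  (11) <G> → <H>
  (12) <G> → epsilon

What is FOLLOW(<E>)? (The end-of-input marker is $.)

{p, t, u, v}

FIRST(<H>) = {t, u}
FIRST(<G>) = {epsilon, t, u}  (via <H>)
FIRST(<S>) = {p, t, u}  (via <E> t)
FIRST(<E>) = {epsilon, p, t, u}  (via <S> <N> v, <G>)
FIRST(<N>) = {epsilon, p, t, u}  (via <E> <E>)
FOLLOW(<S>) includes $ since <S> is the start symbol.
FOLLOW(<S>): in <E>→<S> <N> v, <S> is followed by <N> v with FIRST {p, t, u, v}. Thus FOLLOW(<S>) = {$, p, t, u, v}.
FOLLOW(<N>): in <E>→<S> <N> v, <N> is followed by v with FIRST {v}. Thus FOLLOW(<N>) = {v}.
FOLLOW(<H>): in <G>→<H>, the suffix after <H> is empty, so FOLLOW(<H>) ⊇ FOLLOW(<G>) = {p, t, u, v}. Thus FOLLOW(<H>) = {p, t, u, v}.
FOLLOW(<E>): in <S>→<E> t, <E> is followed by t with FIRST {t}; in <H>→u <E>, the suffix after <E> is empty, so FOLLOW(<E>) ⊇ FOLLOW(<H>) = {p, t, u, v}; in <N>→<E> <E> (occurrence 1), <E> is followed by <E> with FIRST {epsilon, p, t, u}; in <N>→<E> <E> (occurrence 1), the suffix after <E> is nullable, so FOLLOW(<E>) ⊇ FOLLOW(<N>) = {v}; in <N>→<E> <E> (occurrence 2), the suffix after <E> is empty, so FOLLOW(<E>) ⊇ FOLLOW(<N>) = {v}. Thus FOLLOW(<E>) = {p, t, u, v}.
FOLLOW(<G>): in <E>→<G>, the suffix after <G> is empty, so FOLLOW(<G>) ⊇ FOLLOW(<E>) = {p, t, u, v}. Thus FOLLOW(<G>) = {p, t, u, v}.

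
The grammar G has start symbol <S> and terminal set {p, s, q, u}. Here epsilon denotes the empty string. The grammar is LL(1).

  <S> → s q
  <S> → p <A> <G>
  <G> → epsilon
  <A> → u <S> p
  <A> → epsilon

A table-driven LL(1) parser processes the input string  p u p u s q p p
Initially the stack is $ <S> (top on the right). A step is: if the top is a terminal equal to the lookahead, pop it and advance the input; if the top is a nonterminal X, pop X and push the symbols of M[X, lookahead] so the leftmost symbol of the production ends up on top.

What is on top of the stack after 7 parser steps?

u

step 1: stack=$ <S>  input=p u p u s q p p $  — expand <S> → p <A> <G>
step 2: stack=$ <G> <A> p  input=p u p u s q p p $  — match p
step 3: stack=$ <G> <A>  input=u p u s q p p $  — expand <A> → u <S> p
step 4: stack=$ <G> p <S> u  input=u p u s q p p $  — match u
step 5: stack=$ <G> p <S>  input=p u s q p p $  — expand <S> → p <A> <G>
step 6: stack=$ <G> p <G> <A> p  input=p u s q p p $  — match p
step 7: stack=$ <G> p <G> <A>  input=u s q p p $  — expand <A> → u <S> p
Stack after step 7: $ <G> p <G> p <S> u (top = u).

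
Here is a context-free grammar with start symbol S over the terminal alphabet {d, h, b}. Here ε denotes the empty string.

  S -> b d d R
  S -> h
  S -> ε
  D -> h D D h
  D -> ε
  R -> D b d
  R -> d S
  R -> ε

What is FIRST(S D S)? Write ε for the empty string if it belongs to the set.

FIRST(S): from S->b d d R we get {b}; from S->h we get {h}; from S->ε we get {ε}. So FIRST(S) = {ε, b, h}.
FIRST(D): from D->h D D h we get {h}; from D->ε we get {ε}. So FIRST(D) = {ε, h}.
FIRST(R): from R->D b d we get {b, h}; from R->d S we get {d}; from R->ε we get {ε}. So FIRST(R) = {ε, b, d, h}.
FIRST(S D S): take FIRST of each symbol in turn, carrying on past any symbol whose FIRST contains ε; result {ε, b, h}.

{ε, b, h}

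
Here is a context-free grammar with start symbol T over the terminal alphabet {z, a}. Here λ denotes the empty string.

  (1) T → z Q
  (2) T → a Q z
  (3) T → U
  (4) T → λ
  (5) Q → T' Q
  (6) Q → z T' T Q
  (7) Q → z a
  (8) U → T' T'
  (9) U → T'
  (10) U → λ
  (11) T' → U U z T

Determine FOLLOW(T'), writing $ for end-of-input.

{$, a, z}

FIRST(T): from T→z Q we get {z}; from T→a Q z we get {a}; from T→U we get {λ, z}; from T→λ we get {λ}. So FIRST(T) = {λ, a, z}.
FIRST(Q): from Q→T' Q we get {z}; from Q→z T' T Q we get {z}; from Q→z a we get {z}. So FIRST(Q) = {z}.
FIRST(U): from U→T' T' we get {z}; from U→T' we get {z}; from U→λ we get {λ}. So FIRST(U) = {λ, z}.
FIRST(T'): from T'→U U z T we get {z}. So FIRST(T') = {z}.
FOLLOW(T) includes $ since T is the start symbol.
FOLLOW(T): in Q→z T' T Q, T is followed by Q with FIRST {z}; in T'→U U z T, the suffix after T is empty, so FOLLOW(T) ⊇ FOLLOW(T') = {$, a, z}. Thus FOLLOW(T) = {$, a, z}.
FOLLOW(Q): in T→z Q, the suffix after Q is empty, so FOLLOW(Q) ⊇ FOLLOW(T) = {$, a, z}; in T→a Q z, Q is followed by z with FIRST {z}; in Q→T' Q, the suffix after Q is empty (adds nothing new); in Q→z T' T Q, the suffix after Q is empty (adds nothing new). Thus FOLLOW(Q) = {$, a, z}.
FOLLOW(U): in T→U, the suffix after U is empty, so FOLLOW(U) ⊇ FOLLOW(T) = {$, a, z}; in T'→U U z T (occurrence 1), U is followed by U z T with FIRST {z}; in T'→U U z T (occurrence 2), U is followed by z T with FIRST {z}. Thus FOLLOW(U) = {$, a, z}.
FOLLOW(T'): in Q→T' Q, T' is followed by Q with FIRST {z}; in Q→z T' T Q, T' is followed by T Q with FIRST {a, z}; in U→T' T' (occurrence 1), T' is followed by T' with FIRST {z}; in U→T' T' (occurrence 2), the suffix after T' is empty, so FOLLOW(T') ⊇ FOLLOW(U) = {$, a, z}; in U→T', the suffix after T' is empty, so FOLLOW(T') ⊇ FOLLOW(U) = {$, a, z}. Thus FOLLOW(T') = {$, a, z}.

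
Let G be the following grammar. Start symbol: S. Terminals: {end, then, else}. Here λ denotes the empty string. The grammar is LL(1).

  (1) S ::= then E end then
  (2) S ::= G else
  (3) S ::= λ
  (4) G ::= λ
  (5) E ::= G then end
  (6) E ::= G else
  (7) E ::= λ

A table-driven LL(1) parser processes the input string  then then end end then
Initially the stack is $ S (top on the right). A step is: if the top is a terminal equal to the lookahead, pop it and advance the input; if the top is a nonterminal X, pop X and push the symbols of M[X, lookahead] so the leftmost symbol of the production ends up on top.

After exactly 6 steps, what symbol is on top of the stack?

     Stack                  Input                     Action
  1  $ S                    then then end end then $  expand S ::= then E end then
  2  $ then end E then      then then end end then $  match then
  3  $ then end E           then end end then $       expand E ::= G then end
  4  $ then end end then G  then end end then $       expand G ::= λ
  5  $ then end end then    then end end then $       match then
  6  $ then end end         end end then $            match end
Stack after step 6: $ then end (top = end).

end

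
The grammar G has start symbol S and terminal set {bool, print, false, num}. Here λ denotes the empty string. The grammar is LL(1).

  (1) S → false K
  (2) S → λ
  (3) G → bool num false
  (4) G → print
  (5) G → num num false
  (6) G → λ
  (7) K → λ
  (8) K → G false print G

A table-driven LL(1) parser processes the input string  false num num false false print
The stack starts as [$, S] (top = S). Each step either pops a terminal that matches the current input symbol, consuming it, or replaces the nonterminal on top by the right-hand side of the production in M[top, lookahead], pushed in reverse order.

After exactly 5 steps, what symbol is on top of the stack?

num

     Stack                          Input                              Action
  1  $ S                            false num num false false print $  expand S → false K
  2  $ K false                      false num num false false print $  match false
  3  $ K                            num num false false print $        expand K → G false print G
  4  $ G print false G              num num false false print $        expand G → num num false
  5  $ G print false false num num  num num false false print $        match num
Stack after step 5: $ G print false false num (top = num).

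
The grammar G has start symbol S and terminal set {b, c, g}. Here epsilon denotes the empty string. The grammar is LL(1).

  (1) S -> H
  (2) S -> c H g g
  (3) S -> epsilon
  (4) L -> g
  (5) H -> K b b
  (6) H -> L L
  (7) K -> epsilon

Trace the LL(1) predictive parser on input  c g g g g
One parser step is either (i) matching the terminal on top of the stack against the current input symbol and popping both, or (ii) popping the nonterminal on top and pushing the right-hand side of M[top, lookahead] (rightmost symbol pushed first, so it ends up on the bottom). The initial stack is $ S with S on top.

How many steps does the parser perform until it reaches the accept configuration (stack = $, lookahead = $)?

9

step 1: stack=$ S  input=c g g g g $  — expand S -> c H g g
step 2: stack=$ g g H c  input=c g g g g $  — match c
step 3: stack=$ g g H  input=g g g g $  — expand H -> L L
step 4: stack=$ g g L L  input=g g g g $  — expand L -> g
step 5: stack=$ g g L g  input=g g g g $  — match g
step 6: stack=$ g g L  input=g g g $  — expand L -> g
step 7: stack=$ g g g  input=g g g $  — match g
step 8: stack=$ g g  input=g g $  — match g
step 9: stack=$ g  input=g $  — match g
Accept reached after 9 steps.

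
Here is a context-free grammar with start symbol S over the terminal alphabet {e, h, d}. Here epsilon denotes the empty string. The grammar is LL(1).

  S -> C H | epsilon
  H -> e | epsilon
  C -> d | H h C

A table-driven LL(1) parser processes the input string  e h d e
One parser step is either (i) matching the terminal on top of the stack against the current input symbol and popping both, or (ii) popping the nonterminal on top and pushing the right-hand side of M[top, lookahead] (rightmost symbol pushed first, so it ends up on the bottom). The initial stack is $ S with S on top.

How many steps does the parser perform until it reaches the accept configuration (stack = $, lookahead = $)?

     Stack      Input      Action
  1  $ S        e h d e $  expand S -> C H
  2  $ H C      e h d e $  expand C -> H h C
  3  $ H C h H  e h d e $  expand H -> e
  4  $ H C h e  e h d e $  match e
  5  $ H C h    h d e $    match h
  6  $ H C      d e $      expand C -> d
  7  $ H d      d e $      match d
  8  $ H        e $        expand H -> e
  9  $ e        e $        match e
Accept reached after 9 steps.

9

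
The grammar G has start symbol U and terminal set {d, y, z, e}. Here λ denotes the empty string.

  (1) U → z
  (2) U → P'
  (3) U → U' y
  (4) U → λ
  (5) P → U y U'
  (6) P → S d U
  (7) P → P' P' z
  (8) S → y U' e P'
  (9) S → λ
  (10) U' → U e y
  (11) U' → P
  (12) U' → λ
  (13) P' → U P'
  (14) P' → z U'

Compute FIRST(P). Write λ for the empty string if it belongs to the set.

FIRST(S): from S→y U' e P' we get {y}; from S→λ we get {λ}. So FIRST(S) = {λ, y}.
FIRST(U): from U→z we get {z}; from U→P' we get {d, e, y, z}; from U→U' y we get {d, e, y, z}; from U→λ we get {λ}. So FIRST(U) = {λ, d, e, y, z}.
FIRST(P'): from P'→U P' we get {d, e, y, z}; from P'→z U' we get {z}. So FIRST(P') = {d, e, y, z}.
FIRST(P): from P→U y U' we get {d, e, y, z}; from P→S d U we get {d, y}; from P→P' P' z we get {d, e, y, z}. So FIRST(P) = {d, e, y, z}.
FIRST(U'): from U'→U e y we get {d, e, y, z}; from U'→P we get {d, e, y, z}; from U'→λ we get {λ}. So FIRST(U') = {λ, d, e, y, z}.

{d, e, y, z}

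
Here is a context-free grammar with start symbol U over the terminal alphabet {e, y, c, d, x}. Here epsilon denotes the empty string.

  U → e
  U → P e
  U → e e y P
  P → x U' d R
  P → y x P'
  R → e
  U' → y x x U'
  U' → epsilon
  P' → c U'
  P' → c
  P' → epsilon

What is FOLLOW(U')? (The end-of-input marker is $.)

{$, d, e}

FIRST(P): from P→x U' d R we get {x}; from P→y x P' we get {y}. So FIRST(P) = {x, y}.
FIRST(R): from R→e we get {e}. So FIRST(R) = {e}.
FIRST(U'): from U'→y x x U' we get {y}; from U'→epsilon we get {epsilon}. So FIRST(U') = {epsilon, y}.
FIRST(P'): from P'→c U' we get {c}; from P'→c we get {c}; from P'→epsilon we get {epsilon}. So FIRST(P') = {epsilon, c}.
FIRST(U): from U→e we get {e}; from U→P e we get {x, y}; from U→e e y P we get {e}. So FIRST(U) = {e, x, y}.
FOLLOW(U) includes $ since U is the start symbol.
FOLLOW(U): U appears on no right-hand side. Thus FOLLOW(U) = {$}.
FOLLOW(P): in U→P e, P is followed by e with FIRST {e}; in U→e e y P, the suffix after P is empty, so FOLLOW(P) ⊇ FOLLOW(U) = {$}. Thus FOLLOW(P) = {$, e}.
FOLLOW(R): in P→x U' d R, the suffix after R is empty, so FOLLOW(R) ⊇ FOLLOW(P) = {$, e}. Thus FOLLOW(R) = {$, e}.
FOLLOW(P'): in P→y x P', the suffix after P' is empty, so FOLLOW(P') ⊇ FOLLOW(P) = {$, e}. Thus FOLLOW(P') = {$, e}.
FOLLOW(U'): in P→x U' d R, U' is followed by d R with FIRST {d}; in U'→y x x U', the suffix after U' is empty (adds nothing new); in P'→c U', the suffix after U' is empty, so FOLLOW(U') ⊇ FOLLOW(P') = {$, e}. Thus FOLLOW(U') = {$, d, e}.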